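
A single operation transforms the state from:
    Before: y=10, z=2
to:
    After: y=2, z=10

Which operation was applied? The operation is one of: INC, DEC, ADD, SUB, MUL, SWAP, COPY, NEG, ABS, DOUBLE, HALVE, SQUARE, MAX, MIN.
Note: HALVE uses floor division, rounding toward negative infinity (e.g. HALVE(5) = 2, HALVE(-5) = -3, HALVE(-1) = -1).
SWAP(y, z)

Analyzing the change:
Before: y=10, z=2
After: y=2, z=10
Variable y changed from 10 to 2
Variable z changed from 2 to 10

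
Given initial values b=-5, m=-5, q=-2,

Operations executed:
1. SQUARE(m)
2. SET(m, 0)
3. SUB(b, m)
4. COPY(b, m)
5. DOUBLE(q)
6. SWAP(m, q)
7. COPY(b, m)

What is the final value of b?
b = -4

Tracing execution:
Step 1: SQUARE(m) → b = -5
Step 2: SET(m, 0) → b = -5
Step 3: SUB(b, m) → b = -5
Step 4: COPY(b, m) → b = 0
Step 5: DOUBLE(q) → b = 0
Step 6: SWAP(m, q) → b = 0
Step 7: COPY(b, m) → b = -4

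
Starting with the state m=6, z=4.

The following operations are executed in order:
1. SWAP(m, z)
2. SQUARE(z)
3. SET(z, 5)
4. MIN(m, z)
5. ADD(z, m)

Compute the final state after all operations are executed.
{m: 4, z: 9}

Step-by-step execution:
Initial: m=6, z=4
After step 1 (SWAP(m, z)): m=4, z=6
After step 2 (SQUARE(z)): m=4, z=36
After step 3 (SET(z, 5)): m=4, z=5
After step 4 (MIN(m, z)): m=4, z=5
After step 5 (ADD(z, m)): m=4, z=9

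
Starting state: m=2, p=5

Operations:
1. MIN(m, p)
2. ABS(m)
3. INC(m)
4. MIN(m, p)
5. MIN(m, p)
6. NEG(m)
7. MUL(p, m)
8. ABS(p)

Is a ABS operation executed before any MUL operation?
Yes

First ABS: step 2
First MUL: step 7
Since 2 < 7, ABS comes first.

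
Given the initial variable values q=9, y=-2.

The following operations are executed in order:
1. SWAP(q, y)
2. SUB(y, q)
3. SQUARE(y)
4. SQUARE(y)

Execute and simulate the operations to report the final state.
{q: -2, y: 14641}

Step-by-step execution:
Initial: q=9, y=-2
After step 1 (SWAP(q, y)): q=-2, y=9
After step 2 (SUB(y, q)): q=-2, y=11
After step 3 (SQUARE(y)): q=-2, y=121
After step 4 (SQUARE(y)): q=-2, y=14641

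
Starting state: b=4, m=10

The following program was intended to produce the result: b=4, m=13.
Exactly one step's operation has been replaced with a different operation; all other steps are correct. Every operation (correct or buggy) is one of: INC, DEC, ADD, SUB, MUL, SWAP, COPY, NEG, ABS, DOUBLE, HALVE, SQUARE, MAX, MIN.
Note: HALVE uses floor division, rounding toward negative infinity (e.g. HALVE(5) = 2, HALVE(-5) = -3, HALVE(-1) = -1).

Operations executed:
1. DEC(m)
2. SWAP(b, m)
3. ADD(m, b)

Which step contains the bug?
Step 2

Trace with buggy code:
Initial: b=4, m=10
After step 1: b=4, m=9
After step 2: b=9, m=4
After step 3: b=9, m=13
Actual final b=9, m=13 ≠ expected b=4, m=13.
Step 2 is the only position where a single-operation replacement can produce the expected result.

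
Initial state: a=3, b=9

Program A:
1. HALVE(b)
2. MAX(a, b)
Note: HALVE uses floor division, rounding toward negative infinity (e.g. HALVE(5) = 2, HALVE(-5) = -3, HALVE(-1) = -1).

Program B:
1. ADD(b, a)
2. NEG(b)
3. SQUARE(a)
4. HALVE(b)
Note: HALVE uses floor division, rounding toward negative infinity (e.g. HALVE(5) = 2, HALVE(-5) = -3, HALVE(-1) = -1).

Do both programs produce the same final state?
No

Program A final state: a=4, b=4
Program B final state: a=9, b=-6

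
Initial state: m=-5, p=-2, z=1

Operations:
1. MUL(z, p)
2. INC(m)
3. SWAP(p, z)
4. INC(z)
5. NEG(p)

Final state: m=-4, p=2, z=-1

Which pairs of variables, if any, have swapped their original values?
None

Comparing initial and final values:
p: -2 → 2
m: -5 → -4
z: 1 → -1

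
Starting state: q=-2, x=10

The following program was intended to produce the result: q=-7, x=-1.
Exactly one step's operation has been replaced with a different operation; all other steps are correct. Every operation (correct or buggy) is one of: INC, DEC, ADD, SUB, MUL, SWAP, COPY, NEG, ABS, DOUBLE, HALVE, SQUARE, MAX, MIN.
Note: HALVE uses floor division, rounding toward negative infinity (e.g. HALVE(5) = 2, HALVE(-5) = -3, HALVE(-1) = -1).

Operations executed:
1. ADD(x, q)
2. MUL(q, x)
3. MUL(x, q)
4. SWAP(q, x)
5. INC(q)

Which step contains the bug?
Step 2

Trace with buggy code:
Initial: q=-2, x=10
After step 1: q=-2, x=8
After step 2: q=-16, x=8
After step 3: q=-16, x=-128
After step 4: q=-128, x=-16
After step 5: q=-127, x=-16
Actual final q=-127, x=-16 ≠ expected q=-7, x=-1.
Step 2 is the only position where a single-operation replacement can produce the expected result.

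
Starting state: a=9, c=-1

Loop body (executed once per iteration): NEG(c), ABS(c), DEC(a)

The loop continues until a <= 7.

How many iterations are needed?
2

Tracing iterations:
Initial: a=9, c=-1
After iteration 1: a=8, c=1
After iteration 2: a=7, c=1
a <= 7 now holds, so the loop exits after 2 iterations.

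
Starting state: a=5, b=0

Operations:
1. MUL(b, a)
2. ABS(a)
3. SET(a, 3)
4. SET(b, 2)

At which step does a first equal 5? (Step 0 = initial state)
Step 0

Tracing a:
Initial: a = 5 ← first occurrence
After step 1: a = 5
After step 2: a = 5
After step 3: a = 3
After step 4: a = 3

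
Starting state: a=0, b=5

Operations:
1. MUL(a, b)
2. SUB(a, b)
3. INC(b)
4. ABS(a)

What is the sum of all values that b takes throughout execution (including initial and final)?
27

Values of b at each step:
Initial: b = 5
After step 1: b = 5
After step 2: b = 5
After step 3: b = 6
After step 4: b = 6
Sum = 5 + 5 + 5 + 6 + 6 = 27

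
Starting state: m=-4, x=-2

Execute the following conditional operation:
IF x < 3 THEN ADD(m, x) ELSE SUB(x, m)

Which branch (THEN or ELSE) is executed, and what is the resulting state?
Branch: THEN, Final state: m=-6, x=-2

Evaluating condition: x < 3
x = -2
Condition is True, so THEN branch executes
After ADD(m, x): m=-6, x=-2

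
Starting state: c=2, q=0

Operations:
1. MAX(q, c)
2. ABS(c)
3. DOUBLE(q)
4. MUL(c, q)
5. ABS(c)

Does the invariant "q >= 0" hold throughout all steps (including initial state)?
Yes

The invariant holds at every step.

State at each step:
Initial: c=2, q=0
After step 1: c=2, q=2
After step 2: c=2, q=2
After step 3: c=2, q=4
After step 4: c=8, q=4
After step 5: c=8, q=4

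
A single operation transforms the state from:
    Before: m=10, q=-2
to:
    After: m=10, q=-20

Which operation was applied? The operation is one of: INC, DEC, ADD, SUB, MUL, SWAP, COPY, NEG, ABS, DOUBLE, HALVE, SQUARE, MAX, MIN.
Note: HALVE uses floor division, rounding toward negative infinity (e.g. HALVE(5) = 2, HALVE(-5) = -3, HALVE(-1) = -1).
MUL(q, m)

Analyzing the change:
Before: m=10, q=-2
After: m=10, q=-20
Variable q changed from -2 to -20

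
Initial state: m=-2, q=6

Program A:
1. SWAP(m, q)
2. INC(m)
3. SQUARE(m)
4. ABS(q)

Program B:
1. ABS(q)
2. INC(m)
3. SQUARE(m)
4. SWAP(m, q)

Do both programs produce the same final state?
No

Program A final state: m=49, q=2
Program B final state: m=6, q=1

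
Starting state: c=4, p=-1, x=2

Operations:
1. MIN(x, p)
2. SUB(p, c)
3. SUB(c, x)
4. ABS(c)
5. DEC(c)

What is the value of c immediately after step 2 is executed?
c = 4

Tracing c through execution:
Initial: c = 4
After step 1 (MIN(x, p)): c = 4
After step 2 (SUB(p, c)): c = 4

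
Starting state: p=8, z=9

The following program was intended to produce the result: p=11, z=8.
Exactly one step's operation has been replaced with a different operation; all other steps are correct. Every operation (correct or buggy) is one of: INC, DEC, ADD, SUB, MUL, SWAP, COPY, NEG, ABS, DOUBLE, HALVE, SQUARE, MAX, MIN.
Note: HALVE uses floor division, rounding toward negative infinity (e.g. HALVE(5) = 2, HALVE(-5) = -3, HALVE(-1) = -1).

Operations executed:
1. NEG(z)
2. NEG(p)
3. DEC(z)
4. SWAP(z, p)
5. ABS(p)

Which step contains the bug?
Step 2

Trace with buggy code:
Initial: p=8, z=9
After step 1: p=8, z=-9
After step 2: p=-8, z=-9
After step 3: p=-8, z=-10
After step 4: p=-10, z=-8
After step 5: p=10, z=-8
Actual final p=10, z=-8 ≠ expected p=11, z=8.
Step 2 is the only position where a single-operation replacement can produce the expected result.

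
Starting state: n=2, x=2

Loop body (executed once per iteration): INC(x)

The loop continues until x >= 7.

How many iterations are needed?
5

Tracing iterations:
Initial: n=2, x=2
After iteration 1: n=2, x=3
After iteration 2: n=2, x=4
After iteration 3: n=2, x=5
After iteration 4: n=2, x=6
After iteration 5: n=2, x=7
x >= 7 now holds, so the loop exits after 5 iterations.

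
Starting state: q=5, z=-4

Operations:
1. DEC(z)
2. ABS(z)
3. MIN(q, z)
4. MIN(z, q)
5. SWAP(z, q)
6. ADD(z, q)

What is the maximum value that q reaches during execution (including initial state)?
5

Values of q at each step:
Initial: q = 5 ← maximum
After step 1: q = 5
After step 2: q = 5
After step 3: q = 5
After step 4: q = 5
After step 5: q = 5
After step 6: q = 5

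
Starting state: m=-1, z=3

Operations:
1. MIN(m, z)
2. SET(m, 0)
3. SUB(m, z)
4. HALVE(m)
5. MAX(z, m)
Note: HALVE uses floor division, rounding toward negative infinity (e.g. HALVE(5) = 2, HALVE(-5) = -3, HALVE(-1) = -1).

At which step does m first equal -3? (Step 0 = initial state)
Step 3

Tracing m:
Initial: m = -1
After step 1: m = -1
After step 2: m = 0
After step 3: m = -3 ← first occurrence
After step 4: m = -2
After step 5: m = -2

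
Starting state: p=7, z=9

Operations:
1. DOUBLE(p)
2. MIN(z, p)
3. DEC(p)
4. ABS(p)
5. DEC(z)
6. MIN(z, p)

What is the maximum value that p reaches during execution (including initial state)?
14

Values of p at each step:
Initial: p = 7
After step 1: p = 14 ← maximum
After step 2: p = 14
After step 3: p = 13
After step 4: p = 13
After step 5: p = 13
After step 6: p = 13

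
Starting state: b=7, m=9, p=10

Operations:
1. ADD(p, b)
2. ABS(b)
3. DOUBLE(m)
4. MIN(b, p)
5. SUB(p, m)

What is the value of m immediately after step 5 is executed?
m = 18

Tracing m through execution:
Initial: m = 9
After step 1 (ADD(p, b)): m = 9
After step 2 (ABS(b)): m = 9
After step 3 (DOUBLE(m)): m = 18
After step 4 (MIN(b, p)): m = 18
After step 5 (SUB(p, m)): m = 18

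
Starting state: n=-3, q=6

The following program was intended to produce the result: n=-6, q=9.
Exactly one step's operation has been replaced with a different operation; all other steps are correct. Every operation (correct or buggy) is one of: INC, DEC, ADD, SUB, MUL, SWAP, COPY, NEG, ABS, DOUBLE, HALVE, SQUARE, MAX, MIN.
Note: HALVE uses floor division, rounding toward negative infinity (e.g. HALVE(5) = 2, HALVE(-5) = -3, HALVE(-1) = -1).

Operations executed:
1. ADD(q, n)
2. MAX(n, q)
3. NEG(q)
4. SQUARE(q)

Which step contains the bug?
Step 2

Trace with buggy code:
Initial: n=-3, q=6
After step 1: n=-3, q=3
After step 2: n=3, q=3
After step 3: n=3, q=-3
After step 4: n=3, q=9
Actual final n=3, q=9 ≠ expected n=-6, q=9.
Step 2 is the only position where a single-operation replacement can produce the expected result.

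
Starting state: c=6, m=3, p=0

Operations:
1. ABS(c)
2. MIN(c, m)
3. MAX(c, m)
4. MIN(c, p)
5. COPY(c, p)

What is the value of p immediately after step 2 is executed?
p = 0

Tracing p through execution:
Initial: p = 0
After step 1 (ABS(c)): p = 0
After step 2 (MIN(c, m)): p = 0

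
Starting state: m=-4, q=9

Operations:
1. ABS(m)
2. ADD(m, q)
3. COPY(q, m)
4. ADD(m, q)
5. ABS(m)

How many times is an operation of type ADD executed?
2

Counting ADD operations:
Step 2: ADD(m, q) ← ADD
Step 4: ADD(m, q) ← ADD
Total: 2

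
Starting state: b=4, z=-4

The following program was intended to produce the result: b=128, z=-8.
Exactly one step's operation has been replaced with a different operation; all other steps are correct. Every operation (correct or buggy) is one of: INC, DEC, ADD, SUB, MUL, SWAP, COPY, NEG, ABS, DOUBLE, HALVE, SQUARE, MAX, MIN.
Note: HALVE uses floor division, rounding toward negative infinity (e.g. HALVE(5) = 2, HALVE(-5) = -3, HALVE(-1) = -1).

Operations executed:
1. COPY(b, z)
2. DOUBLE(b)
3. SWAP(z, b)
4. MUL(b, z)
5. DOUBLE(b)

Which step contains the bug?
Step 3

Trace with buggy code:
Initial: b=4, z=-4
After step 1: b=-4, z=-4
After step 2: b=-8, z=-4
After step 3: b=-4, z=-8
After step 4: b=32, z=-8
After step 5: b=64, z=-8
Actual final b=64, z=-8 ≠ expected b=128, z=-8.
Step 3 is the only position where a single-operation replacement can produce the expected result.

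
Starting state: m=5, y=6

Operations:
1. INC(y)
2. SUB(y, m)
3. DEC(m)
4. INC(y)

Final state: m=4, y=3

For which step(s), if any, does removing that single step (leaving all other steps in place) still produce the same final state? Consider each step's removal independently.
None - removing any single step changes the final result

Testing removal of each single step:
Without step 1: final = m=4, y=2 (different)
Without step 2: final = m=4, y=8 (different)
Without step 3: final = m=5, y=3 (different)
Without step 4: final = m=4, y=2 (different)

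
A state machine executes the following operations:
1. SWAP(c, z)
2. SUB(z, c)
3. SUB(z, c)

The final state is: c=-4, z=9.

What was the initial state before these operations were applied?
c=1, z=-4

Working backwards:
Final state: c=-4, z=9
Before step 3 (SUB(z, c)): c=-4, z=5
Before step 2 (SUB(z, c)): c=-4, z=1
Before step 1 (SWAP(c, z)): c=1, z=-4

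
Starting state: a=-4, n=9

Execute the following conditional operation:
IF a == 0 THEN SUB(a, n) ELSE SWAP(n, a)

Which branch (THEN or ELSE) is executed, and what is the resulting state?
Branch: ELSE, Final state: a=9, n=-4

Evaluating condition: a == 0
a = -4
Condition is False, so ELSE branch executes
After SWAP(n, a): a=9, n=-4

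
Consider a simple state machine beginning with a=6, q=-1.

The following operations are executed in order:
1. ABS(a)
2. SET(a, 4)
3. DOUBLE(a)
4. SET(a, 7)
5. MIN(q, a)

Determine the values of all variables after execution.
{a: 7, q: -1}

Step-by-step execution:
Initial: a=6, q=-1
After step 1 (ABS(a)): a=6, q=-1
After step 2 (SET(a, 4)): a=4, q=-1
After step 3 (DOUBLE(a)): a=8, q=-1
After step 4 (SET(a, 7)): a=7, q=-1
After step 5 (MIN(q, a)): a=7, q=-1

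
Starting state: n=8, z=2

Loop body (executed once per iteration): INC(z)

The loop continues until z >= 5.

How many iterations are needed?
3

Tracing iterations:
Initial: n=8, z=2
After iteration 1: n=8, z=3
After iteration 2: n=8, z=4
After iteration 3: n=8, z=5
z >= 5 now holds, so the loop exits after 3 iterations.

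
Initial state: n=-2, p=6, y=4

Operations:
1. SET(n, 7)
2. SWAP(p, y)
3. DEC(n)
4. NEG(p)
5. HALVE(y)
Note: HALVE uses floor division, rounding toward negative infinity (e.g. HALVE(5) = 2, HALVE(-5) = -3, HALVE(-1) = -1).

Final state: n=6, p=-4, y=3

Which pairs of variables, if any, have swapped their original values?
None

Comparing initial and final values:
y: 4 → 3
p: 6 → -4
n: -2 → 6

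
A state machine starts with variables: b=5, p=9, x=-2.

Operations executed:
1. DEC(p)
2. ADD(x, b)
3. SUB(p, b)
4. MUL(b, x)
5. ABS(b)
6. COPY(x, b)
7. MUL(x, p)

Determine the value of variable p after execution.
p = 3

Tracing execution:
Step 1: DEC(p) → p = 8
Step 2: ADD(x, b) → p = 8
Step 3: SUB(p, b) → p = 3
Step 4: MUL(b, x) → p = 3
Step 5: ABS(b) → p = 3
Step 6: COPY(x, b) → p = 3
Step 7: MUL(x, p) → p = 3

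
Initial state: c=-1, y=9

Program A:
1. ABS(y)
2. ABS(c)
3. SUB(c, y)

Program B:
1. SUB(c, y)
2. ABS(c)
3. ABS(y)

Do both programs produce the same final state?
No

Program A final state: c=-8, y=9
Program B final state: c=10, y=9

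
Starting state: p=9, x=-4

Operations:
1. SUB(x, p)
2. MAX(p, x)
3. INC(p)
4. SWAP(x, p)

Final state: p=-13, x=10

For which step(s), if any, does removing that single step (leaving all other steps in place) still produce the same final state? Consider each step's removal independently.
Step(s) 2

Testing removal of each single step:
Without step 1: final = p=-4, x=10 (different)
Without step 2: final = p=-13, x=10 (same)
Without step 3: final = p=-13, x=9 (different)
Without step 4: final = p=10, x=-13 (different)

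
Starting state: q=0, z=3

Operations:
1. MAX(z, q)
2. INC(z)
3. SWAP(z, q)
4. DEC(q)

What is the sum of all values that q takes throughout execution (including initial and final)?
7

Values of q at each step:
Initial: q = 0
After step 1: q = 0
After step 2: q = 0
After step 3: q = 4
After step 4: q = 3
Sum = 0 + 0 + 0 + 4 + 3 = 7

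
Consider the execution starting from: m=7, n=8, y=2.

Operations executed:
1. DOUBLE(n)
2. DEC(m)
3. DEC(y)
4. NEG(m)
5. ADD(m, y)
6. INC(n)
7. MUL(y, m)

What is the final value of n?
n = 17

Tracing execution:
Step 1: DOUBLE(n) → n = 16
Step 2: DEC(m) → n = 16
Step 3: DEC(y) → n = 16
Step 4: NEG(m) → n = 16
Step 5: ADD(m, y) → n = 16
Step 6: INC(n) → n = 17
Step 7: MUL(y, m) → n = 17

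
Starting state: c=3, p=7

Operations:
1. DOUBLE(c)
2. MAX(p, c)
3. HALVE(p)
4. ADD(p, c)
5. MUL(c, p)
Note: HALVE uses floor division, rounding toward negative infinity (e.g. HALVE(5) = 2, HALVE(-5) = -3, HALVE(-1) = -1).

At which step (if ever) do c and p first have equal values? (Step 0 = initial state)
Never

c and p never become equal during execution.

Comparing values at each step:
Initial: c=3, p=7
After step 1: c=6, p=7
After step 2: c=6, p=7
After step 3: c=6, p=3
After step 4: c=6, p=9
After step 5: c=54, p=9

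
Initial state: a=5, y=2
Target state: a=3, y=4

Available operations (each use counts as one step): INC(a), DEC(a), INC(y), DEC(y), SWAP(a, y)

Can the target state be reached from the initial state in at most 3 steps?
Yes

Path (3 steps): DEC(a) → INC(y) → SWAP(a, y)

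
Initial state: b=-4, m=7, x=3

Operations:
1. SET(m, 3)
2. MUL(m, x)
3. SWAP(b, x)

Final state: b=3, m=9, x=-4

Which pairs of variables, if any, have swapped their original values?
(b, x)

Comparing initial and final values:
m: 7 → 9
b: -4 → 3
x: 3 → -4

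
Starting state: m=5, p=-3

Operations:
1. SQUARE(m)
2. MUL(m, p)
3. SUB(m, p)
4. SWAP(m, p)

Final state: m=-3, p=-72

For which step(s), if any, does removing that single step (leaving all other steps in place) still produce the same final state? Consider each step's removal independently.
None - removing any single step changes the final result

Testing removal of each single step:
Without step 1: final = m=-3, p=-12 (different)
Without step 2: final = m=-3, p=28 (different)
Without step 3: final = m=-3, p=-75 (different)
Without step 4: final = m=-72, p=-3 (different)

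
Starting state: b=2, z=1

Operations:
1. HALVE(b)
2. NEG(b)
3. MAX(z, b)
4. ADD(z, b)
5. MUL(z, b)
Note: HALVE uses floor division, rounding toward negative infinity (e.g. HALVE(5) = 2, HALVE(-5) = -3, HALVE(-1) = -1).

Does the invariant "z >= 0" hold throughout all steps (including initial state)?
Yes

The invariant holds at every step.

State at each step:
Initial: b=2, z=1
After step 1: b=1, z=1
After step 2: b=-1, z=1
After step 3: b=-1, z=1
After step 4: b=-1, z=0
After step 5: b=-1, z=0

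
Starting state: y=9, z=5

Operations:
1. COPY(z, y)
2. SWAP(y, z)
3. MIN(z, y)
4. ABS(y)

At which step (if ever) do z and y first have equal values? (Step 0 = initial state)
Step 1

z and y first become equal after step 1.

Comparing values at each step:
Initial: z=5, y=9
After step 1: z=9, y=9 ← equal!
After step 2: z=9, y=9 ← equal!
After step 3: z=9, y=9 ← equal!
After step 4: z=9, y=9 ← equal!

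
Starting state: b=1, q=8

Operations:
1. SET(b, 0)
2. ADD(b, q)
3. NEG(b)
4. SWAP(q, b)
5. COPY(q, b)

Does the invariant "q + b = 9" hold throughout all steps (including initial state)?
No, violated after step 1

The invariant is violated after step 1.

State at each step:
Initial: b=1, q=8
After step 1: b=0, q=8
After step 2: b=8, q=8
After step 3: b=-8, q=8
After step 4: b=8, q=-8
After step 5: b=8, q=8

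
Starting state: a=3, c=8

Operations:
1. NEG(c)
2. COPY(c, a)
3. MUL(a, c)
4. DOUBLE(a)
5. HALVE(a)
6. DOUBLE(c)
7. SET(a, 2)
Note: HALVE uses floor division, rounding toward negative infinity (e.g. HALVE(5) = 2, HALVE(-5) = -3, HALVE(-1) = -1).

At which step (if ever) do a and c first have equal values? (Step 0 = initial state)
Step 2

a and c first become equal after step 2.

Comparing values at each step:
Initial: a=3, c=8
After step 1: a=3, c=-8
After step 2: a=3, c=3 ← equal!
After step 3: a=9, c=3
After step 4: a=18, c=3
After step 5: a=9, c=3
After step 6: a=9, c=6
After step 7: a=2, c=6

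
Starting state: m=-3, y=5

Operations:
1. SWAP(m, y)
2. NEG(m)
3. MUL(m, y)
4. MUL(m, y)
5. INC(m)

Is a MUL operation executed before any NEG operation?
No

First MUL: step 3
First NEG: step 2
Since 3 > 2, NEG comes first.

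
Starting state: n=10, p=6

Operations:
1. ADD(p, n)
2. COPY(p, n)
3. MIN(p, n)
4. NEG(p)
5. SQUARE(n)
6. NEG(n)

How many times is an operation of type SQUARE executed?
1

Counting SQUARE operations:
Step 5: SQUARE(n) ← SQUARE
Total: 1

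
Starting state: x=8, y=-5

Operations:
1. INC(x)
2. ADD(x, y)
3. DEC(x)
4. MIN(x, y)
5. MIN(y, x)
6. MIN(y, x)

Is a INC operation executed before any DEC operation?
Yes

First INC: step 1
First DEC: step 3
Since 1 < 3, INC comes first.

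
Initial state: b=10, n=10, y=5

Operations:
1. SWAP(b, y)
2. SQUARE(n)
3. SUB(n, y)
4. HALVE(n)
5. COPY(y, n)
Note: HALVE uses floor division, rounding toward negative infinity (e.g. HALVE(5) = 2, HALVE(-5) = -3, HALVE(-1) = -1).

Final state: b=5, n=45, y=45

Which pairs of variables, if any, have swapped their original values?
None

Comparing initial and final values:
n: 10 → 45
b: 10 → 5
y: 5 → 45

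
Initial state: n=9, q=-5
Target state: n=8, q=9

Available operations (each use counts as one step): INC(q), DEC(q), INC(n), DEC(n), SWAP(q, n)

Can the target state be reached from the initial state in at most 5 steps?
No

The target state cannot be reached within 5 steps.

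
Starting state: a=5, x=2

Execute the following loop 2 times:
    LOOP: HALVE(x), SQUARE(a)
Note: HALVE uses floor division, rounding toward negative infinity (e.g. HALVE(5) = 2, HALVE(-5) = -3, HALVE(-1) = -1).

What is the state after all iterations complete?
a=625, x=0

Iteration trace:
Start: a=5, x=2
After iteration 1: a=25, x=1
After iteration 2: a=625, x=0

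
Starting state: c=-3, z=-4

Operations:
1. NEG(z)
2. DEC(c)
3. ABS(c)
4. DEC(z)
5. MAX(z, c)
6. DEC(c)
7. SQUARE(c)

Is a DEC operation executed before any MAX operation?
Yes

First DEC: step 2
First MAX: step 5
Since 2 < 5, DEC comes first.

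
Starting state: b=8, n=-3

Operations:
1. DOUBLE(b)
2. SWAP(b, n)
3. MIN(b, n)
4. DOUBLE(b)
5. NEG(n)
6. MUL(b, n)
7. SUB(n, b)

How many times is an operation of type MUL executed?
1

Counting MUL operations:
Step 6: MUL(b, n) ← MUL
Total: 1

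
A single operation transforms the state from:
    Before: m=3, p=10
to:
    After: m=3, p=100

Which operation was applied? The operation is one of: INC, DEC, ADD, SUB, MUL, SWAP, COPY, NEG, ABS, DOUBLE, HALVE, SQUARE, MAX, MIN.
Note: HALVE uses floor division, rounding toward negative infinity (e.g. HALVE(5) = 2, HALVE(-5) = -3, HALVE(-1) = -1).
SQUARE(p)

Analyzing the change:
Before: m=3, p=10
After: m=3, p=100
Variable p changed from 10 to 100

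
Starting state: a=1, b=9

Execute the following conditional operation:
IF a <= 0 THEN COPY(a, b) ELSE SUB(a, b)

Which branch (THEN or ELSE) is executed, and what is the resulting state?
Branch: ELSE, Final state: a=-8, b=9

Evaluating condition: a <= 0
a = 1
Condition is False, so ELSE branch executes
After SUB(a, b): a=-8, b=9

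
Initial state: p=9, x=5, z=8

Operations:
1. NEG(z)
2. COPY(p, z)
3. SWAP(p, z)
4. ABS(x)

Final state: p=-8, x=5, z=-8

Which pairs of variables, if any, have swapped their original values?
None

Comparing initial and final values:
x: 5 → 5
p: 9 → -8
z: 8 → -8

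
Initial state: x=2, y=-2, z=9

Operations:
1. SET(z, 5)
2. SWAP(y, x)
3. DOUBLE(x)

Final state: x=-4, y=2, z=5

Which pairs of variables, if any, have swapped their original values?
None

Comparing initial and final values:
y: -2 → 2
x: 2 → -4
z: 9 → 5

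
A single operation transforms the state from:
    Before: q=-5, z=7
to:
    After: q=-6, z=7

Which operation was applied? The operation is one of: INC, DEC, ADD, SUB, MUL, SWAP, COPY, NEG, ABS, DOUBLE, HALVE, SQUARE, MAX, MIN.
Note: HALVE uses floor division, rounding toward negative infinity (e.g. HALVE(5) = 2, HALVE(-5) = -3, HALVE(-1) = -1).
DEC(q)

Analyzing the change:
Before: q=-5, z=7
After: q=-6, z=7
Variable q changed from -5 to -6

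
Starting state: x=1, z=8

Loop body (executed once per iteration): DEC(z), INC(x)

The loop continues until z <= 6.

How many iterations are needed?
2

Tracing iterations:
Initial: x=1, z=8
After iteration 1: x=2, z=7
After iteration 2: x=3, z=6
z <= 6 now holds, so the loop exits after 2 iterations.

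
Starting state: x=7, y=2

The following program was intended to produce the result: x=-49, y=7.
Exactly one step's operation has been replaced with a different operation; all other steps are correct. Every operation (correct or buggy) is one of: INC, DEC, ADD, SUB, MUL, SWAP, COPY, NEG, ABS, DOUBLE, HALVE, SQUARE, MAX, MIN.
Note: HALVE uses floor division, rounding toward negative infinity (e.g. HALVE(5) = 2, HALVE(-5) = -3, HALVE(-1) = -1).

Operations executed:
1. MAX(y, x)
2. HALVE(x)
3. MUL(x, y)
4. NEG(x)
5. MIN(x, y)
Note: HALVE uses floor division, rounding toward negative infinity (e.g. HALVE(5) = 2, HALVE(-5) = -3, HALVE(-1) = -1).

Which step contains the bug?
Step 2

Trace with buggy code:
Initial: x=7, y=2
After step 1: x=7, y=7
After step 2: x=3, y=7
After step 3: x=21, y=7
After step 4: x=-21, y=7
After step 5: x=-21, y=7
Actual final x=-21, y=7 ≠ expected x=-49, y=7.
Step 2 is the only position where a single-operation replacement can produce the expected result.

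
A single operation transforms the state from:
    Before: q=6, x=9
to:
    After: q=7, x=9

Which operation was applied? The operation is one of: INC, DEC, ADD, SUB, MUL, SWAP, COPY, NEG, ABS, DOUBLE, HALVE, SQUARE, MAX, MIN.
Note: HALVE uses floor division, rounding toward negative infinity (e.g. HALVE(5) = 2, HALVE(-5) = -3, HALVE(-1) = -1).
INC(q)

Analyzing the change:
Before: q=6, x=9
After: q=7, x=9
Variable q changed from 6 to 7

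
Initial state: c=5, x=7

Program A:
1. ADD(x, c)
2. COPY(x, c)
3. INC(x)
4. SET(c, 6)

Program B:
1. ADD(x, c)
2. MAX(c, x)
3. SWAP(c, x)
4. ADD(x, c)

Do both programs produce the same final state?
No

Program A final state: c=6, x=6
Program B final state: c=12, x=24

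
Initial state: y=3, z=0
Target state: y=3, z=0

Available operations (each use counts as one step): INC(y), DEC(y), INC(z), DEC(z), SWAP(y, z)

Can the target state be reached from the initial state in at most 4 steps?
Yes

Path (0 steps): 0 steps (already at target)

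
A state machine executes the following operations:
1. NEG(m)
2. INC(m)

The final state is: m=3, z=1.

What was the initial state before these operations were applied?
m=-2, z=1

Working backwards:
Final state: m=3, z=1
Before step 2 (INC(m)): m=2, z=1
Before step 1 (NEG(m)): m=-2, z=1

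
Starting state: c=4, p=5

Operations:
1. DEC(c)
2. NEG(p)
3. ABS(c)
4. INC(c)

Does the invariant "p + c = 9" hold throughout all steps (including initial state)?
No, violated after step 1

The invariant is violated after step 1.

State at each step:
Initial: c=4, p=5
After step 1: c=3, p=5
After step 2: c=3, p=-5
After step 3: c=3, p=-5
After step 4: c=4, p=-5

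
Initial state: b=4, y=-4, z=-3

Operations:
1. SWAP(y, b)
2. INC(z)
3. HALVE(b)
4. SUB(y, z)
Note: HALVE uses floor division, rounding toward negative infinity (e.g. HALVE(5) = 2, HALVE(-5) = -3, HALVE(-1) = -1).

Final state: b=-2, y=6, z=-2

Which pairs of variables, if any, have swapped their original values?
None

Comparing initial and final values:
y: -4 → 6
b: 4 → -2
z: -3 → -2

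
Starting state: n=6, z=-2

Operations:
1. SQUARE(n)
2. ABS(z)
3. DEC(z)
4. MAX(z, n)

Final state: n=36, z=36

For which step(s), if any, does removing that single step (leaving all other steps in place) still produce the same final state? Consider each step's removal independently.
Step(s) 2, 3

Testing removal of each single step:
Without step 1: final = n=6, z=6 (different)
Without step 2: final = n=36, z=36 (same)
Without step 3: final = n=36, z=36 (same)
Without step 4: final = n=36, z=1 (different)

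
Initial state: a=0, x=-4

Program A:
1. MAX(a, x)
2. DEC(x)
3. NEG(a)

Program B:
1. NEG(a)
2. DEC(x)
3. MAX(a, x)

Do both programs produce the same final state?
Yes

Program A final state: a=0, x=-5
Program B final state: a=0, x=-5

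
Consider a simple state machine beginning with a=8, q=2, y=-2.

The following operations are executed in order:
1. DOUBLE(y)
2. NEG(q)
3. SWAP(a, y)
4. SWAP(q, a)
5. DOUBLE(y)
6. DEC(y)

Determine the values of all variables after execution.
{a: -2, q: -4, y: 15}

Step-by-step execution:
Initial: a=8, q=2, y=-2
After step 1 (DOUBLE(y)): a=8, q=2, y=-4
After step 2 (NEG(q)): a=8, q=-2, y=-4
After step 3 (SWAP(a, y)): a=-4, q=-2, y=8
After step 4 (SWAP(q, a)): a=-2, q=-4, y=8
After step 5 (DOUBLE(y)): a=-2, q=-4, y=16
After step 6 (DEC(y)): a=-2, q=-4, y=15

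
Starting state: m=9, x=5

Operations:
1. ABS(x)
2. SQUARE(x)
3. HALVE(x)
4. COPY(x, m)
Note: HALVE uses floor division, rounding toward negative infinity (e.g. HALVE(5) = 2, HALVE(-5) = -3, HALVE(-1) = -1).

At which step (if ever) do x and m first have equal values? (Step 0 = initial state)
Step 4

x and m first become equal after step 4.

Comparing values at each step:
Initial: x=5, m=9
After step 1: x=5, m=9
After step 2: x=25, m=9
After step 3: x=12, m=9
After step 4: x=9, m=9 ← equal!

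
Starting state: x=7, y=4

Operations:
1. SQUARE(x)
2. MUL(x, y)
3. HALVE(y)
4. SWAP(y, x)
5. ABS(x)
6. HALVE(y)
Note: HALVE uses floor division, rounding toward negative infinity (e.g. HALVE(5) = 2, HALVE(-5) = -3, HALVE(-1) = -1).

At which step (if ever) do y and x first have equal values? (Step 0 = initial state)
Never

y and x never become equal during execution.

Comparing values at each step:
Initial: y=4, x=7
After step 1: y=4, x=49
After step 2: y=4, x=196
After step 3: y=2, x=196
After step 4: y=196, x=2
After step 5: y=196, x=2
After step 6: y=98, x=2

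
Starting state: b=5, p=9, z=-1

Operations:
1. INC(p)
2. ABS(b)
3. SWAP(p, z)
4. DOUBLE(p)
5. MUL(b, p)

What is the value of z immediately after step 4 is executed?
z = 10

Tracing z through execution:
Initial: z = -1
After step 1 (INC(p)): z = -1
After step 2 (ABS(b)): z = -1
After step 3 (SWAP(p, z)): z = 10
After step 4 (DOUBLE(p)): z = 10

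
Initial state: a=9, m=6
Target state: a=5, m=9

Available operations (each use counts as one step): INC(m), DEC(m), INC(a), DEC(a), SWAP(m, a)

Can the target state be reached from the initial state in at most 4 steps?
Yes

Path (2 steps): DEC(m) → SWAP(m, a)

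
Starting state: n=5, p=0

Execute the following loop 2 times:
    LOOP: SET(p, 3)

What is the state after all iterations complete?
n=5, p=3

Iteration trace:
Start: n=5, p=0
After iteration 1: n=5, p=3
After iteration 2: n=5, p=3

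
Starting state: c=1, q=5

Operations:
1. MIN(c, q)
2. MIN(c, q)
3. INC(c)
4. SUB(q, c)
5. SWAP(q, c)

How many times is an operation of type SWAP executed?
1

Counting SWAP operations:
Step 5: SWAP(q, c) ← SWAP
Total: 1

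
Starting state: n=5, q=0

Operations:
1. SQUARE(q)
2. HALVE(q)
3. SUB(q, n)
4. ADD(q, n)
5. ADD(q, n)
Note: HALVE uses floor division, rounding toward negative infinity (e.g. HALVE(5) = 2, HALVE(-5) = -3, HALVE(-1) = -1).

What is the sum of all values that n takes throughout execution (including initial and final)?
30

Values of n at each step:
Initial: n = 5
After step 1: n = 5
After step 2: n = 5
After step 3: n = 5
After step 4: n = 5
After step 5: n = 5
Sum = 5 + 5 + 5 + 5 + 5 + 5 = 30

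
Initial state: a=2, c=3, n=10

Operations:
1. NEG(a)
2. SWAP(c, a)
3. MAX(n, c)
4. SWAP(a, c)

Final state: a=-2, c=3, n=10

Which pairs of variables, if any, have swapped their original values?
None

Comparing initial and final values:
c: 3 → 3
n: 10 → 10
a: 2 → -2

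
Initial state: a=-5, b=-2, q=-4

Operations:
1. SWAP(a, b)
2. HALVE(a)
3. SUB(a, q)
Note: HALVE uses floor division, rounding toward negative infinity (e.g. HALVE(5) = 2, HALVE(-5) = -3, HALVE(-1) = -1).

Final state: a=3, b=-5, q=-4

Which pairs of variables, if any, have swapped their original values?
None

Comparing initial and final values:
q: -4 → -4
b: -2 → -5
a: -5 → 3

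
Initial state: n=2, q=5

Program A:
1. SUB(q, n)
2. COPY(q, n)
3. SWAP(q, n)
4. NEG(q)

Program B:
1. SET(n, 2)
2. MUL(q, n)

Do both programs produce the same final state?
No

Program A final state: n=2, q=-2
Program B final state: n=2, q=10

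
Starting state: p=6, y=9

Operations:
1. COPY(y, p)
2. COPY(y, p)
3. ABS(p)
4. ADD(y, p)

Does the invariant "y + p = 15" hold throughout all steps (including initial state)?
No, violated after step 1

The invariant is violated after step 1.

State at each step:
Initial: p=6, y=9
After step 1: p=6, y=6
After step 2: p=6, y=6
After step 3: p=6, y=6
After step 4: p=6, y=12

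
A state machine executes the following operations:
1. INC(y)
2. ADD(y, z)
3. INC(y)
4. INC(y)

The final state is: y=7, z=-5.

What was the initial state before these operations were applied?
y=9, z=-5

Working backwards:
Final state: y=7, z=-5
Before step 4 (INC(y)): y=6, z=-5
Before step 3 (INC(y)): y=5, z=-5
Before step 2 (ADD(y, z)): y=10, z=-5
Before step 1 (INC(y)): y=9, z=-5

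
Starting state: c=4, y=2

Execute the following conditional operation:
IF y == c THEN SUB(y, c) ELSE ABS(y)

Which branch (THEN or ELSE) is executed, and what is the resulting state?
Branch: ELSE, Final state: c=4, y=2

Evaluating condition: y == c
y = 2, c = 4
Condition is False, so ELSE branch executes
After ABS(y): c=4, y=2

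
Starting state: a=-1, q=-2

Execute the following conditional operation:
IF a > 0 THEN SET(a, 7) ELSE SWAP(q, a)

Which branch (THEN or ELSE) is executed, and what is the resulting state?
Branch: ELSE, Final state: a=-2, q=-1

Evaluating condition: a > 0
a = -1
Condition is False, so ELSE branch executes
After SWAP(q, a): a=-2, q=-1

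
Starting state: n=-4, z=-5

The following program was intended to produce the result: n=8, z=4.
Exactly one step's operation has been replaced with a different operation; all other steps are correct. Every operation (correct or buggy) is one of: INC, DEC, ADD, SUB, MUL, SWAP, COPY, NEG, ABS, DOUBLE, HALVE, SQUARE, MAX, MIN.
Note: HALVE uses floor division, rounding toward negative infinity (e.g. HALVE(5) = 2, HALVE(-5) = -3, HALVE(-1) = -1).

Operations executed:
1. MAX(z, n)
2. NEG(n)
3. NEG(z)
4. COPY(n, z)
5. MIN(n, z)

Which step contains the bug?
Step 5

Trace with buggy code:
Initial: n=-4, z=-5
After step 1: n=-4, z=-4
After step 2: n=4, z=-4
After step 3: n=4, z=4
After step 4: n=4, z=4
After step 5: n=4, z=4
Actual final n=4, z=4 ≠ expected n=8, z=4.
Step 5 is the only position where a single-operation replacement can produce the expected result.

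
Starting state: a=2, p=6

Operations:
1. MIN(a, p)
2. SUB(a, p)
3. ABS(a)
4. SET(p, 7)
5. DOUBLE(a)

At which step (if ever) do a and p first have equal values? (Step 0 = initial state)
Never

a and p never become equal during execution.

Comparing values at each step:
Initial: a=2, p=6
After step 1: a=2, p=6
After step 2: a=-4, p=6
After step 3: a=4, p=6
After step 4: a=4, p=7
After step 5: a=8, p=7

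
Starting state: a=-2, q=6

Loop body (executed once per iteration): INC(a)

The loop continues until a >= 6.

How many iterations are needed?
8

Tracing iterations:
Initial: a=-2, q=6
After iteration 1: a=-1, q=6
After iteration 2: a=0, q=6
After iteration 3: a=1, q=6
After iteration 4: a=2, q=6
After iteration 5: a=3, q=6
After iteration 6: a=4, q=6
After iteration 7: a=5, q=6
After iteration 8: a=6, q=6
a >= 6 now holds, so the loop exits after 8 iterations.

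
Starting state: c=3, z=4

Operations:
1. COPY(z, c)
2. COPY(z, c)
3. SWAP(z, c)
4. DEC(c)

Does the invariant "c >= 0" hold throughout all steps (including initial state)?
Yes

The invariant holds at every step.

State at each step:
Initial: c=3, z=4
After step 1: c=3, z=3
After step 2: c=3, z=3
After step 3: c=3, z=3
After step 4: c=2, z=3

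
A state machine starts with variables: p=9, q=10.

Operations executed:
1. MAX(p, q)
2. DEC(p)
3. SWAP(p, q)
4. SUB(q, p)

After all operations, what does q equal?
q = -1

Tracing execution:
Step 1: MAX(p, q) → q = 10
Step 2: DEC(p) → q = 10
Step 3: SWAP(p, q) → q = 9
Step 4: SUB(q, p) → q = -1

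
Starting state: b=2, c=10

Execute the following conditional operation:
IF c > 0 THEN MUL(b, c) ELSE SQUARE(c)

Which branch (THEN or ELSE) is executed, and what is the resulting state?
Branch: THEN, Final state: b=20, c=10

Evaluating condition: c > 0
c = 10
Condition is True, so THEN branch executes
After MUL(b, c): b=20, c=10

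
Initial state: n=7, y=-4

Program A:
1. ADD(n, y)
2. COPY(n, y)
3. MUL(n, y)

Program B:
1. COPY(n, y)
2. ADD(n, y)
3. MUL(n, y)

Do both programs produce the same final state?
No

Program A final state: n=16, y=-4
Program B final state: n=32, y=-4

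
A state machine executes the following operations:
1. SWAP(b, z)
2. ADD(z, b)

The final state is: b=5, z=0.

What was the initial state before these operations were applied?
b=-5, z=5

Working backwards:
Final state: b=5, z=0
Before step 2 (ADD(z, b)): b=5, z=-5
Before step 1 (SWAP(b, z)): b=-5, z=5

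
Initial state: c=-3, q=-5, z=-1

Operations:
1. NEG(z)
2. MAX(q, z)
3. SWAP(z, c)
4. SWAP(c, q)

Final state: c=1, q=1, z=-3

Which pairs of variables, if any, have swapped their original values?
None

Comparing initial and final values:
c: -3 → 1
q: -5 → 1
z: -1 → -3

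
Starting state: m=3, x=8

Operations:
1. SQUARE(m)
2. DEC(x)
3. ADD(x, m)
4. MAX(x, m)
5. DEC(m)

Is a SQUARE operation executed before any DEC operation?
Yes

First SQUARE: step 1
First DEC: step 2
Since 1 < 2, SQUARE comes first.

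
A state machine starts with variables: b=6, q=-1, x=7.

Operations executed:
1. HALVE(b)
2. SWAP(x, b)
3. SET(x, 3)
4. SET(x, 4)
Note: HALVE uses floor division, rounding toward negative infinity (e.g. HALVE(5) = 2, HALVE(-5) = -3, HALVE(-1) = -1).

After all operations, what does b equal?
b = 7

Tracing execution:
Step 1: HALVE(b) → b = 3
Step 2: SWAP(x, b) → b = 7
Step 3: SET(x, 3) → b = 7
Step 4: SET(x, 4) → b = 7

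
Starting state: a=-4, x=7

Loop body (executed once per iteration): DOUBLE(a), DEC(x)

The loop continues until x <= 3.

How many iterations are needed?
4

Tracing iterations:
Initial: a=-4, x=7
After iteration 1: a=-8, x=6
After iteration 2: a=-16, x=5
After iteration 3: a=-32, x=4
After iteration 4: a=-64, x=3
x <= 3 now holds, so the loop exits after 4 iterations.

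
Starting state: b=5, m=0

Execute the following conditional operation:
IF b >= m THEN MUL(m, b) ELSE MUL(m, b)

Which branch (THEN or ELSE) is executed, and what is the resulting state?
Branch: THEN, Final state: b=5, m=0

Evaluating condition: b >= m
b = 5, m = 0
Condition is True, so THEN branch executes
After MUL(m, b): b=5, m=0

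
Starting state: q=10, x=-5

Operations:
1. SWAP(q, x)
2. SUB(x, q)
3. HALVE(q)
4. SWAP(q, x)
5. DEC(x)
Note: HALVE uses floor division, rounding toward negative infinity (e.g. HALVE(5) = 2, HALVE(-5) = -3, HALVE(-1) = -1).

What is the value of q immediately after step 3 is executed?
q = -3

Tracing q through execution:
Initial: q = 10
After step 1 (SWAP(q, x)): q = -5
After step 2 (SUB(x, q)): q = -5
After step 3 (HALVE(q)): q = -3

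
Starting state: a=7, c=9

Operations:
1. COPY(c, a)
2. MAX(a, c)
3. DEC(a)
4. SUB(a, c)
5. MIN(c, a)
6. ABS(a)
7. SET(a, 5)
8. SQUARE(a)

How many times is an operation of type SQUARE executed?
1

Counting SQUARE operations:
Step 8: SQUARE(a) ← SQUARE
Total: 1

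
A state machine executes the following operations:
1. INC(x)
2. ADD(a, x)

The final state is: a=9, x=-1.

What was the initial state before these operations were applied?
a=10, x=-2

Working backwards:
Final state: a=9, x=-1
Before step 2 (ADD(a, x)): a=10, x=-1
Before step 1 (INC(x)): a=10, x=-2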